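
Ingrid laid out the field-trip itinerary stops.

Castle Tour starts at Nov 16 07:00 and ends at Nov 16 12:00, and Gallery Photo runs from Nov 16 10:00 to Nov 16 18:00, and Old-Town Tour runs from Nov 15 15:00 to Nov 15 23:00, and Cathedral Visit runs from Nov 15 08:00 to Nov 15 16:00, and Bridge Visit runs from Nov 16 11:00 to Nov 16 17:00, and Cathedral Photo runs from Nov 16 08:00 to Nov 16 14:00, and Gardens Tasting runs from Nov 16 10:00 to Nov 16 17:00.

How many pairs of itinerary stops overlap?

11

Check each pair: they overlap iff neither finishes before the other starts.
Sorted by start: Cathedral Visit, Old-Town Tour, Castle Tour, Cathedral Photo, Gardens Tasting, Gallery Photo, Bridge Visit.
Old-Town Tour starts before Cathedral Visit ends → Cathedral Visit and Old-Town Tour overlap.
Castle Tour starts after Cathedral Visit ends, so Cathedral Visit has no further overlaps.
Castle Tour starts after Old-Town Tour ends, so Old-Town Tour has no further overlaps.
Cathedral Photo starts before Castle Tour ends → Castle Tour and Cathedral Photo overlap.
Gardens Tasting starts before Castle Tour ends → Castle Tour and Gardens Tasting overlap.
Gallery Photo starts before Castle Tour ends → Castle Tour and Gallery Photo overlap.
Bridge Visit starts before Castle Tour ends → Castle Tour and Bridge Visit overlap.
Gardens Tasting starts before Cathedral Photo ends → Cathedral Photo and Gardens Tasting overlap.
Gallery Photo starts before Cathedral Photo ends → Cathedral Photo and Gallery Photo overlap.
Bridge Visit starts before Cathedral Photo ends → Cathedral Photo and Bridge Visit overlap.
Gallery Photo starts before Gardens Tasting ends → Gardens Tasting and Gallery Photo overlap.
Bridge Visit starts before Gardens Tasting ends → Gardens Tasting and Bridge Visit overlap.
Bridge Visit starts before Gallery Photo ends → Gallery Photo and Bridge Visit overlap.
Overlapping pairs: Bridge Visit & Castle Tour, Bridge Visit & Cathedral Photo, Bridge Visit & Gallery Photo, Bridge Visit & Gardens Tasting, Castle Tour & Cathedral Photo, Castle Tour & Gallery Photo, Castle Tour & Gardens Tasting, Cathedral Photo & Gallery Photo, Cathedral Photo & Gardens Tasting, Cathedral Visit & Old-Town Tour, Gallery Photo & Gardens Tasting — 11 in total.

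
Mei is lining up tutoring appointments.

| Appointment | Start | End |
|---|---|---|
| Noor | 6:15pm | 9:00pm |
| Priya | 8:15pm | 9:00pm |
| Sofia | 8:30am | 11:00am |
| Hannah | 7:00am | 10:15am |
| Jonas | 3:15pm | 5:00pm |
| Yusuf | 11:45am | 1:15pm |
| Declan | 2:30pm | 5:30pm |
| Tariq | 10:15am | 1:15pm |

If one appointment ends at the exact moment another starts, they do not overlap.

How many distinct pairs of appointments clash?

5

Sorted by start: Hannah, Sofia, Tariq, Yusuf, Declan, Jonas, Noor, Priya.
Sofia starts before Hannah ends → Hannah and Sofia overlap.
Tariq starts exactly when Hannah ends (back-to-back, no overlap), so Hannah has no further overlaps.
Tariq starts before Sofia ends → Sofia and Tariq overlap.
Yusuf starts after Sofia ends, so Sofia has no further overlaps.
Yusuf starts before Tariq ends → Tariq and Yusuf overlap.
Declan starts after Tariq ends, so Tariq has no further overlaps.
Declan starts after Yusuf ends, so Yusuf has no further overlaps.
Jonas starts before Declan ends → Declan and Jonas overlap.
Noor starts after Declan ends, so Declan has no further overlaps.
Noor starts after Jonas ends, so Jonas has no further overlaps.
Priya starts before Noor ends → Noor and Priya overlap.
Overlapping pairs: Declan & Jonas, Hannah & Sofia, Noor & Priya, Sofia & Tariq, Tariq & Yusuf — 5 in total.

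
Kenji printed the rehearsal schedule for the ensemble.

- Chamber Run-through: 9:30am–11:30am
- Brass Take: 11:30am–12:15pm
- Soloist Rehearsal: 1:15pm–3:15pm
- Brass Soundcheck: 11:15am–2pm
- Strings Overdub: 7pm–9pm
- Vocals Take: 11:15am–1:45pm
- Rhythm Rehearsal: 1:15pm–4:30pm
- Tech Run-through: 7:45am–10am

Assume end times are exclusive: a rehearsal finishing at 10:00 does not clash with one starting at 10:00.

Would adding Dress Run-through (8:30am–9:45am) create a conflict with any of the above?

Tech Run-through: starts 7:45am before Dress Run-through ends 9:45am, and ends 10am after Dress Run-through starts 8:30am → overlap.
Chamber Run-through: starts 9:30am before Dress Run-through ends 9:45am, and ends 11:30am after Dress Run-through starts 8:30am → overlap.
Vocals Take: starts 11:15am at or after Dress Run-through ends 9:45am → clear.
Brass Soundcheck: starts 11:15am at or after Dress Run-through ends 9:45am → clear.
Brass Take: starts 11:30am at or after Dress Run-through ends 9:45am → clear.
Soloist Rehearsal: starts 1:15pm at or after Dress Run-through ends 9:45am → clear.
Rhythm Rehearsal: starts 1:15pm at or after Dress Run-through ends 9:45am → clear.
Strings Overdub: starts 7pm at or after Dress Run-through ends 9:45am → clear.
Dress Run-through overlaps Tech Run-through, Chamber Run-through.

Yes — it overlaps Chamber Run-through, Tech Run-through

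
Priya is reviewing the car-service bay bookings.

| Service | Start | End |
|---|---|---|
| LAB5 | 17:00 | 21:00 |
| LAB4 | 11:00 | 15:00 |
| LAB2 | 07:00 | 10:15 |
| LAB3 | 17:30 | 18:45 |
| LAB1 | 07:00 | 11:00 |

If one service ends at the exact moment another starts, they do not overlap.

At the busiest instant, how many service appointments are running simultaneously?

Sort all start/end points and keep a running count:
07:00 start LAB1 → 1
07:00 start LAB2 → 2
10:15 end LAB2 → 1
11:00 end LAB1 → 0
11:00 start LAB4 → 1
15:00 end LAB4 → 0
17:00 start LAB5 → 1
17:30 start LAB3 → 2
18:45 end LAB3 → 1
21:00 end LAB5 → 0
Peak is 2, at 07:00 (LAB1, LAB2).

2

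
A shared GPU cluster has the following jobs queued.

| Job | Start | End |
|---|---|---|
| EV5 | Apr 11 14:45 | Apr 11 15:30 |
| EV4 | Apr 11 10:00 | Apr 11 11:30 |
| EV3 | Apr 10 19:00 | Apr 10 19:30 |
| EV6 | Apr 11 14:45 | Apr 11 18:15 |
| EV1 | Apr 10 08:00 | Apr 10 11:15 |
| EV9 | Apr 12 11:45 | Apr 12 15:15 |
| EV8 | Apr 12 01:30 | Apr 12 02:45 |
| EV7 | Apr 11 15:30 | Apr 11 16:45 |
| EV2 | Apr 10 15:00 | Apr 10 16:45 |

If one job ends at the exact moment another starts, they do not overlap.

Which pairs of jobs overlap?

Sorted by start: EV1, EV2, EV3, EV4, EV5, EV6, EV7, EV8, EV9.
EV2 starts after EV1 ends, so nothing later overlaps EV1 either.
EV3 starts after EV2 ends, so nothing later overlaps EV2 either.
EV4 starts after EV3 ends, so nothing later overlaps EV3 either.
EV5 starts after EV4 ends, so nothing later overlaps EV4 either.
EV6 starts before EV5 ends → EV5 and EV6 overlap.
EV7 starts exactly when EV5 ends (back-to-back, no overlap), so nothing later overlaps EV5 either.
EV7 starts before EV6 ends → EV6 and EV7 overlap.
EV8 starts after EV6 ends, so nothing later overlaps EV6 either.
EV8 starts after EV7 ends, so nothing later overlaps EV7 either.
EV9 starts after EV8 ends.

EV5 & EV6, EV6 & EV7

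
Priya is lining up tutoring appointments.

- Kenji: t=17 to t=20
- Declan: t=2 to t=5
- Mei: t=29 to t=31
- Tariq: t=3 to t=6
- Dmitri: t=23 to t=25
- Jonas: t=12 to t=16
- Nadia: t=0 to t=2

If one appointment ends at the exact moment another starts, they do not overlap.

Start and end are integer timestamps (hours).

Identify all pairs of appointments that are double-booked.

Check each pair: they overlap iff neither finishes before the other starts.
Sorted by start: Nadia, Declan, Tariq, Jonas, Kenji, Dmitri, Mei.
Declan starts exactly when Nadia ends (back-to-back, no overlap), so Nadia has no further overlaps.
Tariq starts before Declan ends → Declan and Tariq overlap.
Jonas starts after Declan ends, so Declan has no further overlaps.
Jonas starts after Tariq ends, so Tariq has no further overlaps.
Kenji starts after Jonas ends, so Jonas has no further overlaps.
Dmitri starts after Kenji ends, so Kenji has no further overlaps.
Mei starts after Dmitri ends.

Declan & Tariq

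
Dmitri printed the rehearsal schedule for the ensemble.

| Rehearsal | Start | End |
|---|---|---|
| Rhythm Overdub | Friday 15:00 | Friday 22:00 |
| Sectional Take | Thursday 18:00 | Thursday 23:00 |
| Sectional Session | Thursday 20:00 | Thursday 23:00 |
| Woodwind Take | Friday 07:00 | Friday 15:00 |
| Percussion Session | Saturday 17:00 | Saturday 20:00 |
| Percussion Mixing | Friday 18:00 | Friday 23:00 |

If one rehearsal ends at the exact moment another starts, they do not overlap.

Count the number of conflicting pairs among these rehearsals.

2

Sorted by start: Sectional Take, Sectional Session, Woodwind Take, Rhythm Overdub, Percussion Mixing, Percussion Session.
Sectional Session starts before Sectional Take ends → Sectional Take and Sectional Session overlap.
Woodwind Take starts after Sectional Take ends, so Sectional Take has no further overlaps.
Woodwind Take starts after Sectional Session ends, so Sectional Session has no further overlaps.
Rhythm Overdub starts exactly when Woodwind Take ends (back-to-back, no overlap), so Woodwind Take has no further overlaps.
Percussion Mixing starts before Rhythm Overdub ends → Rhythm Overdub and Percussion Mixing overlap.
Percussion Session starts after Rhythm Overdub ends.
Percussion Session starts after Percussion Mixing ends.
Overlapping pairs: Percussion Mixing & Rhythm Overdub, Sectional Session & Sectional Take — 2 in total.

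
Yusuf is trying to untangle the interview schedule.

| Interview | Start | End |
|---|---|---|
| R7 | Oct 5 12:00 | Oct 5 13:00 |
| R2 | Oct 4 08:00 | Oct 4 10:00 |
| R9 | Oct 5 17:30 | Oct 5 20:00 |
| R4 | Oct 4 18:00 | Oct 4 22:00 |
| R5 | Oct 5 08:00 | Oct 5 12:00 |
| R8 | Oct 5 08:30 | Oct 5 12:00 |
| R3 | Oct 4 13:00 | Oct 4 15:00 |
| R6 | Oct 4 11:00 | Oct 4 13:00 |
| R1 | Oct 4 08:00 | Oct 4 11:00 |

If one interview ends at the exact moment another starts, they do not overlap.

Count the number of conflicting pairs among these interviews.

2

Check each pair: they overlap iff neither finishes before the other starts.
Sorted by start: R1, R2, R6, R3, R4, R5, R8, R7, R9.
R2 starts before R1 ends → R1 and R2 overlap.
R6 starts exactly when R1 ends (back-to-back, no overlap), so nothing later overlaps R1 either.
R6 starts after R2 ends, so nothing later overlaps R2 either.
R3 starts exactly when R6 ends (back-to-back, no overlap), so nothing later overlaps R6 either.
R4 starts after R3 ends, so nothing later overlaps R3 either.
R5 starts after R4 ends, so nothing later overlaps R4 either.
R8 starts before R5 ends → R5 and R8 overlap.
R7 starts exactly when R5 ends (back-to-back, no overlap), so nothing later overlaps R5 either.
R7 starts exactly when R8 ends (back-to-back, no overlap), so nothing later overlaps R8 either.
R9 starts after R7 ends.
Overlapping pairs: R1 & R2, R5 & R8 — 2 in total.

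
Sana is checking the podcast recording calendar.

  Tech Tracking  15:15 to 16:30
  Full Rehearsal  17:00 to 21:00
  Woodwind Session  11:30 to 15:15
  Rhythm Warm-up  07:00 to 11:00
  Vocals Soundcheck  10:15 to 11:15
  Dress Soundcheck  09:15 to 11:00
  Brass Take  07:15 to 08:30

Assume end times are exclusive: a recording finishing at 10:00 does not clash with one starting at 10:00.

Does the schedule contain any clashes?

Sorted by start: Rhythm Warm-up, Brass Take, Dress Soundcheck, Vocals Soundcheck, Woodwind Session, Tech Tracking, Full Rehearsal.
Brass Take starts before Rhythm Warm-up ends → Rhythm Warm-up and Brass Take overlap.
That's a conflict, so the schedule is not conflict-free.

Yes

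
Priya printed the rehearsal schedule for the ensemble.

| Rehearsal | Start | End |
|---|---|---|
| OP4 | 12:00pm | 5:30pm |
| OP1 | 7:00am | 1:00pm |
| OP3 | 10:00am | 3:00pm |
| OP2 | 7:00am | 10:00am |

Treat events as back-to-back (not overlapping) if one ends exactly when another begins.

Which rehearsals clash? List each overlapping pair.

OP1 & OP2, OP1 & OP3, OP1 & OP4, OP3 & OP4

Check each pair: they overlap iff neither finishes before the other starts.
Sorted by start: OP1, OP2, OP3, OP4.
OP2 starts before OP1 ends → OP1 and OP2 overlap.
OP3 starts before OP1 ends → OP1 and OP3 overlap.
OP4 starts before OP1 ends → OP1 and OP4 overlap.
OP3 starts exactly when OP2 ends (back-to-back, no overlap), so OP2 has no further overlaps.
OP4 starts before OP3 ends → OP3 and OP4 overlap.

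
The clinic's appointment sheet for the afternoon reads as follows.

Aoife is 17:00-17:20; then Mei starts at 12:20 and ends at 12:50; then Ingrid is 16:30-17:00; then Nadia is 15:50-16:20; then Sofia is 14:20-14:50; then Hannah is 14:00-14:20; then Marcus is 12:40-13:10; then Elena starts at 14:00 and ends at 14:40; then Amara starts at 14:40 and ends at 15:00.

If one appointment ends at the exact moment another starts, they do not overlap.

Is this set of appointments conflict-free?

No

Two intervals overlap when each starts before the other ends.
Sorted by start: Mei, Marcus, Hannah, Elena, Sofia, Amara, Nadia, Ingrid, Aoife.
Marcus starts before Mei ends → Mei and Marcus overlap.
That's a conflict, so the schedule is not conflict-free.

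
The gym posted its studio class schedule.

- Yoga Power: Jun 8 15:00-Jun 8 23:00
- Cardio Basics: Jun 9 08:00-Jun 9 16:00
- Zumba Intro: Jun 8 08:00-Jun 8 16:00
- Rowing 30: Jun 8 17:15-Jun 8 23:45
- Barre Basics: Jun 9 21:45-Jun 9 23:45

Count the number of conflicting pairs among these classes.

2

Sorted by start: Zumba Intro, Yoga Power, Rowing 30, Cardio Basics, Barre Basics.
Yoga Power starts before Zumba Intro ends → Zumba Intro and Yoga Power overlap.
Rowing 30 starts after Zumba Intro ends — done with Zumba Intro.
Rowing 30 starts before Yoga Power ends → Yoga Power and Rowing 30 overlap.
Cardio Basics starts after Yoga Power ends — done with Yoga Power.
Cardio Basics starts after Rowing 30 ends — done with Rowing 30.
Barre Basics starts after Cardio Basics ends.
Overlapping pairs: Rowing 30 & Yoga Power, Yoga Power & Zumba Intro — 2 in total.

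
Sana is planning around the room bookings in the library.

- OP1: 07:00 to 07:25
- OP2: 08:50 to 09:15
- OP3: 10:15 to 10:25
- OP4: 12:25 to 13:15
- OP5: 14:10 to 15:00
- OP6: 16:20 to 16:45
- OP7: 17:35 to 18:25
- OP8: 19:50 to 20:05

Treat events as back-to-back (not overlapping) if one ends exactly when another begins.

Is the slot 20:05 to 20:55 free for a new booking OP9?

Yes — the slot is free

OP1: ends 07:25 at or before OP9 starts 20:05 → clear.
OP2: ends 09:15 at or before OP9 starts 20:05 → clear.
OP3: ends 10:25 at or before OP9 starts 20:05 → clear.
OP4: ends 13:15 at or before OP9 starts 20:05 → clear.
OP5: ends 15:00 at or before OP9 starts 20:05 → clear.
OP6: ends 16:45 at or before OP9 starts 20:05 → clear.
OP7: ends 18:25 at or before OP9 starts 20:05 → clear.
OP8: ends 20:05 at or before OP9 starts 20:05 → clear.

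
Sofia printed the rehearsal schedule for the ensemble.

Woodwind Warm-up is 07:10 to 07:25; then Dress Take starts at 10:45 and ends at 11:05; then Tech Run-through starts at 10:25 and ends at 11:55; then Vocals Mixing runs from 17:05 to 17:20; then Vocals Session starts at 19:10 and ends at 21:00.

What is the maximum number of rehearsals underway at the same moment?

2

Sort all start/end points and keep a running count:
07:10 start Woodwind Warm-up → 1
07:25 end Woodwind Warm-up → 0
10:25 start Tech Run-through → 1
10:45 start Dress Take → 2
11:05 end Dress Take → 1
11:55 end Tech Run-through → 0
17:05 start Vocals Mixing → 1
17:20 end Vocals Mixing → 0
19:10 start Vocals Session → 1
21:00 end Vocals Session → 0
Peak is 2, at 10:45 (Dress Take, Tech Run-through).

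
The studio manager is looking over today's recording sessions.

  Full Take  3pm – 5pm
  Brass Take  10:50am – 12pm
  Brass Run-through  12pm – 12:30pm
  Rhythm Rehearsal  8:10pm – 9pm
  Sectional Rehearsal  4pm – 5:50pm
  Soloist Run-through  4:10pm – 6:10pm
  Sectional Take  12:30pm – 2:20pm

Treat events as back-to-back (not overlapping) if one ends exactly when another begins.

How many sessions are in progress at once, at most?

3

Walk through starts and ends in time order (an end at T is processed before a start at T):
10:50am start Brass Take → 1
12pm end Brass Take → 0
12pm start Brass Run-through → 1
12:30pm end Brass Run-through → 0
12:30pm start Sectional Take → 1
2:20pm end Sectional Take → 0
3pm start Full Take → 1
4pm start Sectional Rehearsal → 2
4:10pm start Soloist Run-through → 3
5pm end Full Take → 2
5:50pm end Sectional Rehearsal → 1
6:10pm end Soloist Run-through → 0
8:10pm start Rhythm Rehearsal → 1
9pm end Rhythm Rehearsal → 0
Peak is 3, at 4:10pm (Full Take, Sectional Rehearsal, Soloist Run-through).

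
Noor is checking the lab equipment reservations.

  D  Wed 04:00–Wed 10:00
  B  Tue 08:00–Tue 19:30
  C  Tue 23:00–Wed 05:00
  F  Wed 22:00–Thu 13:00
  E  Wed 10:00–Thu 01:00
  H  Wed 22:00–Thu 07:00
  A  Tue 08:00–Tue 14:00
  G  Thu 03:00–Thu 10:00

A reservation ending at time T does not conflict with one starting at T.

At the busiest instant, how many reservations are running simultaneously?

Sweep the timeline, counting +1 at each start and −1 at each end (ends before starts at a tie):
Tue 08:00 start A → 1
Tue 08:00 start B → 2
Tue 14:00 end A → 1
Tue 19:30 end B → 0
Tue 23:00 start C → 1
Wed 04:00 start D → 2
Wed 05:00 end C → 1
Wed 10:00 end D → 0
Wed 10:00 start E → 1
Wed 22:00 start F → 2
Wed 22:00 start H → 3
Thu 01:00 end E → 2
Thu 03:00 start G → 3
Thu 07:00 end H → 2
Thu 10:00 end G → 1
Thu 13:00 end F → 0
Peak is 3, at Wed 22:00 (E, F, H).

3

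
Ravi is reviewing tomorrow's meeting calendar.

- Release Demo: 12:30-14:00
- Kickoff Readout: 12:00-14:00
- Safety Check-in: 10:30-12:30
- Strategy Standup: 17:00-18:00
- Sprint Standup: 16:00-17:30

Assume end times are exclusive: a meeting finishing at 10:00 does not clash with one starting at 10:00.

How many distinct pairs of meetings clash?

Sorted by start: Safety Check-in, Kickoff Readout, Release Demo, Sprint Standup, Strategy Standup.
Kickoff Readout starts before Safety Check-in ends → Safety Check-in and Kickoff Readout overlap.
Release Demo starts exactly when Safety Check-in ends (back-to-back, no overlap); Safety Check-in is clear from here.
Release Demo starts before Kickoff Readout ends → Kickoff Readout and Release Demo overlap.
Sprint Standup starts after Kickoff Readout ends; Kickoff Readout is clear from here.
Sprint Standup starts after Release Demo ends; Release Demo is clear from here.
Strategy Standup starts before Sprint Standup ends → Sprint Standup and Strategy Standup overlap.
Overlapping pairs: Kickoff Readout & Release Demo, Kickoff Readout & Safety Check-in, Sprint Standup & Strategy Standup — 3 in total.

3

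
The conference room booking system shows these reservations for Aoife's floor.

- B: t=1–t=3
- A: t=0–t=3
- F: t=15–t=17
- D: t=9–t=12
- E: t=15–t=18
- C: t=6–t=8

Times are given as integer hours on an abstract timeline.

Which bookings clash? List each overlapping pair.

A & B, E & F

Sorted by start: A, B, C, D, E, F.
B starts before A ends → A and B overlap.
C starts after A ends — done with A.
C starts after B ends — done with B.
D starts after C ends — done with C.
E starts after D ends — done with D.
F starts before E ends → E and F overlap.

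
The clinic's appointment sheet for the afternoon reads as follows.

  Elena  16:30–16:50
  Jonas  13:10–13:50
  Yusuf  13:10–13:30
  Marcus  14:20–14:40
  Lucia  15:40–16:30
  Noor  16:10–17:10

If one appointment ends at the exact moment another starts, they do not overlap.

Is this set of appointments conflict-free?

No

Check each pair: they overlap iff neither finishes before the other starts.
Sorted by start: Jonas, Yusuf, Marcus, Lucia, Noor, Elena.
Yusuf starts before Jonas ends → Jonas and Yusuf overlap.
That's a conflict, so the schedule is not conflict-free.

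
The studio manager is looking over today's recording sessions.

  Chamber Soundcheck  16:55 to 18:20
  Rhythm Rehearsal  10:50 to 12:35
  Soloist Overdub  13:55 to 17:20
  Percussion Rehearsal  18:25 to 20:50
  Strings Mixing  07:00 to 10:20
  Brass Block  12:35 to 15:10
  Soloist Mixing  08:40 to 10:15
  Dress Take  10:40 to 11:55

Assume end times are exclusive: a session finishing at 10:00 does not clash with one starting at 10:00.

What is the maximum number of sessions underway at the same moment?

2

Sort all start/end points and keep a running count:
07:00 start Strings Mixing → 1
08:40 start Soloist Mixing → 2
10:15 end Soloist Mixing → 1
10:20 end Strings Mixing → 0
10:40 start Dress Take → 1
10:50 start Rhythm Rehearsal → 2
11:55 end Dress Take → 1
12:35 end Rhythm Rehearsal → 0
12:35 start Brass Block → 1
13:55 start Soloist Overdub → 2
15:10 end Brass Block → 1
16:55 start Chamber Soundcheck → 2
17:20 end Soloist Overdub → 1
18:20 end Chamber Soundcheck → 0
18:25 start Percussion Rehearsal → 1
20:50 end Percussion Rehearsal → 0
Peak is 2, at 08:40 (Soloist Mixing, Strings Mixing).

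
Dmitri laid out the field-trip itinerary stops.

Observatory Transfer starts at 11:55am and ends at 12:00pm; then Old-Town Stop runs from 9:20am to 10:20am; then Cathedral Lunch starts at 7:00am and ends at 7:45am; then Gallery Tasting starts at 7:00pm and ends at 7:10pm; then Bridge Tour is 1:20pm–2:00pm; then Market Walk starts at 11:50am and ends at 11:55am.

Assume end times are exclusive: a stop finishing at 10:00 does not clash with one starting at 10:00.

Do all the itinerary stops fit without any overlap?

Check each pair: they overlap iff neither finishes before the other starts.
Sorted by start: Cathedral Lunch, Old-Town Stop, Market Walk, Observatory Transfer, Bridge Tour, Gallery Tasting.
Old-Town Stop starts after Cathedral Lunch ends — done with Cathedral Lunch.
Market Walk starts after Old-Town Stop ends — done with Old-Town Stop.
Observatory Transfer starts exactly when Market Walk ends (back-to-back, no overlap) — done with Market Walk.
Bridge Tour starts after Observatory Transfer ends — done with Observatory Transfer.
Gallery Tasting starts after Bridge Tour ends.
Every pair is clear; the schedule has no overlaps.

Yes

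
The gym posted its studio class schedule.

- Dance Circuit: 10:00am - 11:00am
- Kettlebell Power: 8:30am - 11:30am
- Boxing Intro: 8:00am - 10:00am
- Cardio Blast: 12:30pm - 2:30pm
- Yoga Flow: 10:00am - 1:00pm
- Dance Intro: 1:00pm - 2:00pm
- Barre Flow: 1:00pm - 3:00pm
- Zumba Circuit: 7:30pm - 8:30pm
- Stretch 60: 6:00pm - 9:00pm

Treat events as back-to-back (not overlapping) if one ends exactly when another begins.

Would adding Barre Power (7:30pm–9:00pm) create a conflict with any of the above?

Boxing Intro: ends 10:00am at or before Barre Power starts 7:30pm → clear.
Kettlebell Power: ends 11:30am at or before Barre Power starts 7:30pm → clear.
Dance Circuit: ends 11:00am at or before Barre Power starts 7:30pm → clear.
Yoga Flow: ends 1:00pm at or before Barre Power starts 7:30pm → clear.
Cardio Blast: ends 2:30pm at or before Barre Power starts 7:30pm → clear.
Dance Intro: ends 2:00pm at or before Barre Power starts 7:30pm → clear.
Barre Flow: ends 3:00pm at or before Barre Power starts 7:30pm → clear.
Stretch 60: starts 6:00pm before Barre Power ends 9:00pm, and ends 9:00pm after Barre Power starts 7:30pm → overlap.
Zumba Circuit: starts 7:30pm before Barre Power ends 9:00pm, and ends 8:30pm after Barre Power starts 7:30pm → overlap.
Barre Power overlaps Zumba Circuit, Stretch 60.

Yes — it overlaps Stretch 60, Zumba Circuit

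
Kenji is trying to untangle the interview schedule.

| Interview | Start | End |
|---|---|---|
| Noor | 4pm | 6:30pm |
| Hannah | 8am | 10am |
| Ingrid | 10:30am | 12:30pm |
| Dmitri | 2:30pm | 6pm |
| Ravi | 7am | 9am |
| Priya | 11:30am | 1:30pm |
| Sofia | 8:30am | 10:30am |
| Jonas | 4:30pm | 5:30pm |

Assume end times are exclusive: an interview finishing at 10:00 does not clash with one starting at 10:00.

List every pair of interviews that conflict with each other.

Sorted by start: Ravi, Hannah, Sofia, Ingrid, Priya, Dmitri, Noor, Jonas.
Hannah starts before Ravi ends → Ravi and Hannah overlap.
Sofia starts before Ravi ends → Ravi and Sofia overlap.
Ingrid starts after Ravi ends, so Ravi has no further overlaps.
Sofia starts before Hannah ends → Hannah and Sofia overlap.
Ingrid starts after Hannah ends, so Hannah has no further overlaps.
Ingrid starts exactly when Sofia ends (back-to-back, no overlap), so Sofia has no further overlaps.
Priya starts before Ingrid ends → Ingrid and Priya overlap.
Dmitri starts after Ingrid ends, so Ingrid has no further overlaps.
Dmitri starts after Priya ends, so Priya has no further overlaps.
Noor starts before Dmitri ends → Dmitri and Noor overlap.
Jonas starts before Dmitri ends → Dmitri and Jonas overlap.
Jonas starts before Noor ends → Noor and Jonas overlap.

Dmitri & Jonas, Dmitri & Noor, Hannah & Ravi, Hannah & Sofia, Ingrid & Priya, Jonas & Noor, Ravi & Sofia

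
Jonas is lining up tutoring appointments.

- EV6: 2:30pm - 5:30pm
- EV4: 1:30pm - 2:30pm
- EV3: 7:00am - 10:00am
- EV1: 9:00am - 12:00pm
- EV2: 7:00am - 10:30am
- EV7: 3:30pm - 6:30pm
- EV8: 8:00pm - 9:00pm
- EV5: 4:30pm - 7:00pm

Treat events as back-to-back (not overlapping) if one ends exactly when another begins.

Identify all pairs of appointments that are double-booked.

Sorted by start: EV2, EV3, EV1, EV4, EV6, EV7, EV5, EV8.
EV3 starts before EV2 ends → EV2 and EV3 overlap.
EV1 starts before EV2 ends → EV2 and EV1 overlap.
EV4 starts after EV2 ends, so EV2 has no further overlaps.
EV1 starts before EV3 ends → EV3 and EV1 overlap.
EV4 starts after EV3 ends, so EV3 has no further overlaps.
EV4 starts after EV1 ends, so EV1 has no further overlaps.
EV6 starts exactly when EV4 ends (back-to-back, no overlap), so EV4 has no further overlaps.
EV7 starts before EV6 ends → EV6 and EV7 overlap.
EV5 starts before EV6 ends → EV6 and EV5 overlap.
EV8 starts after EV6 ends.
EV5 starts before EV7 ends → EV7 and EV5 overlap.
EV8 starts after EV7 ends.
EV8 starts after EV5 ends.

EV1 & EV2, EV1 & EV3, EV2 & EV3, EV5 & EV6, EV5 & EV7, EV6 & EV7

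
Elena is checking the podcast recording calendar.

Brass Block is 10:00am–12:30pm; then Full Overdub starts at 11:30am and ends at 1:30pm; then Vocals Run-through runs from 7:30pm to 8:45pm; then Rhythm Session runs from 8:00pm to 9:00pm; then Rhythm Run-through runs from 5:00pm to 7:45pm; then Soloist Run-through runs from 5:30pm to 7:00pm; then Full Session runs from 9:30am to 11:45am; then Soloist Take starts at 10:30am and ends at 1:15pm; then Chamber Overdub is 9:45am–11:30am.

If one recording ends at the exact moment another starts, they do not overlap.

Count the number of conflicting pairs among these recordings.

12

Sorted by start: Full Session, Chamber Overdub, Brass Block, Soloist Take, Full Overdub, Rhythm Run-through, Soloist Run-through, Vocals Run-through, Rhythm Session.
Chamber Overdub starts before Full Session ends → Full Session and Chamber Overdub overlap.
Brass Block starts before Full Session ends → Full Session and Brass Block overlap.
Soloist Take starts before Full Session ends → Full Session and Soloist Take overlap.
Full Overdub starts before Full Session ends → Full Session and Full Overdub overlap.
Rhythm Run-through starts after Full Session ends, so nothing later overlaps Full Session either.
Brass Block starts before Chamber Overdub ends → Chamber Overdub and Brass Block overlap.
Soloist Take starts before Chamber Overdub ends → Chamber Overdub and Soloist Take overlap.
Full Overdub starts exactly when Chamber Overdub ends (back-to-back, no overlap), so nothing later overlaps Chamber Overdub either.
Soloist Take starts before Brass Block ends → Brass Block and Soloist Take overlap.
Full Overdub starts before Brass Block ends → Brass Block and Full Overdub overlap.
Rhythm Run-through starts after Brass Block ends, so nothing later overlaps Brass Block either.
Full Overdub starts before Soloist Take ends → Soloist Take and Full Overdub overlap.
Rhythm Run-through starts after Soloist Take ends, so nothing later overlaps Soloist Take either.
Rhythm Run-through starts after Full Overdub ends, so nothing later overlaps Full Overdub either.
Soloist Run-through starts before Rhythm Run-through ends → Rhythm Run-through and Soloist Run-through overlap.
Vocals Run-through starts before Rhythm Run-through ends → Rhythm Run-through and Vocals Run-through overlap.
Rhythm Session starts after Rhythm Run-through ends.
Vocals Run-through starts after Soloist Run-through ends, so nothing later overlaps Soloist Run-through either.
Rhythm Session starts before Vocals Run-through ends → Vocals Run-through and Rhythm Session overlap.
Overlapping pairs: Brass Block & Chamber Overdub, Brass Block & Full Overdub, Brass Block & Full Session, Brass Block & Soloist Take, Chamber Overdub & Full Session, Chamber Overdub & Soloist Take, Full Overdub & Full Session, Full Overdub & Soloist Take, Full Session & Soloist Take, Rhythm Run-through & Soloist Run-through, Rhythm Run-through & Vocals Run-through, Rhythm Session & Vocals Run-through — 12 in total.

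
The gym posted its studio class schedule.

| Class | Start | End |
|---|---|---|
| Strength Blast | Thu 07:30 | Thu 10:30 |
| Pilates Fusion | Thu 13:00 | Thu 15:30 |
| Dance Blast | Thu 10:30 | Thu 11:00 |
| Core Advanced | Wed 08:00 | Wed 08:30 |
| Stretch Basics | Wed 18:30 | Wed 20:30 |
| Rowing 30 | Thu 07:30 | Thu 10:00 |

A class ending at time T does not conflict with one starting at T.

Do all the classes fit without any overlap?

Sorted by start: Core Advanced, Stretch Basics, Strength Blast, Rowing 30, Dance Blast, Pilates Fusion.
Stretch Basics starts after Core Advanced ends — done with Core Advanced.
Strength Blast starts after Stretch Basics ends — done with Stretch Basics.
Rowing 30 starts before Strength Blast ends → Strength Blast and Rowing 30 overlap.
That's a conflict, so the schedule is not conflict-free.

No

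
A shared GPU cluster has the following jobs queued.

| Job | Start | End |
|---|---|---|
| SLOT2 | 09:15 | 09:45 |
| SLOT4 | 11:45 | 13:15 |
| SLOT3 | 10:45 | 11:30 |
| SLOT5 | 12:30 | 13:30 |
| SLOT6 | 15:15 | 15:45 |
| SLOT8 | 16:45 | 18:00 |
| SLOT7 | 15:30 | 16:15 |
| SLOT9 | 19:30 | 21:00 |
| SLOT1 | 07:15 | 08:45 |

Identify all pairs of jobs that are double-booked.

SLOT4 & SLOT5, SLOT6 & SLOT7

Two intervals overlap when each starts before the other ends.
Sorted by start: SLOT1, SLOT2, SLOT3, SLOT4, SLOT5, SLOT6, SLOT7, SLOT8, SLOT9.
SLOT2 starts after SLOT1 ends; SLOT1 is clear from here.
SLOT3 starts after SLOT2 ends; SLOT2 is clear from here.
SLOT4 starts after SLOT3 ends; SLOT3 is clear from here.
SLOT5 starts before SLOT4 ends → SLOT4 and SLOT5 overlap.
SLOT6 starts after SLOT4 ends; SLOT4 is clear from here.
SLOT6 starts after SLOT5 ends; SLOT5 is clear from here.
SLOT7 starts before SLOT6 ends → SLOT6 and SLOT7 overlap.
SLOT8 starts after SLOT6 ends; SLOT6 is clear from here.
SLOT8 starts after SLOT7 ends; SLOT7 is clear from here.
SLOT9 starts after SLOT8 ends.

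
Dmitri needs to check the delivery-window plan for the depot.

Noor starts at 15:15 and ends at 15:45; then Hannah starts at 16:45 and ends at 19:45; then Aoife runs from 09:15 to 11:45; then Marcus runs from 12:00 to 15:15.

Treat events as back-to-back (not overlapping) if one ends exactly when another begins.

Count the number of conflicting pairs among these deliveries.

0

Sorted by start: Aoife, Marcus, Noor, Hannah.
Marcus starts after Aoife ends; Aoife is clear from here.
Noor starts exactly when Marcus ends (back-to-back, no overlap); Marcus is clear from here.
Hannah starts after Noor ends.
No pair overlaps.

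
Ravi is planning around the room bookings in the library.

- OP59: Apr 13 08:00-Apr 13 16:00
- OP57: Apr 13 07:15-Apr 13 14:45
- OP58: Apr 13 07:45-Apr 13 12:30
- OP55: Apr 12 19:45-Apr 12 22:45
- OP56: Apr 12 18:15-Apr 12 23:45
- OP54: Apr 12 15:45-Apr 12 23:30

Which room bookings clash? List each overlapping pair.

OP54 & OP55, OP54 & OP56, OP55 & OP56, OP57 & OP58, OP57 & OP59, OP58 & OP59

Sorted by start: OP54, OP56, OP55, OP57, OP58, OP59.
OP56 starts before OP54 ends → OP54 and OP56 overlap.
OP55 starts before OP54 ends → OP54 and OP55 overlap.
OP57 starts after OP54 ends — done with OP54.
OP55 starts before OP56 ends → OP56 and OP55 overlap.
OP57 starts after OP56 ends — done with OP56.
OP57 starts after OP55 ends — done with OP55.
OP58 starts before OP57 ends → OP57 and OP58 overlap.
OP59 starts before OP57 ends → OP57 and OP59 overlap.
OP59 starts before OP58 ends → OP58 and OP59 overlap.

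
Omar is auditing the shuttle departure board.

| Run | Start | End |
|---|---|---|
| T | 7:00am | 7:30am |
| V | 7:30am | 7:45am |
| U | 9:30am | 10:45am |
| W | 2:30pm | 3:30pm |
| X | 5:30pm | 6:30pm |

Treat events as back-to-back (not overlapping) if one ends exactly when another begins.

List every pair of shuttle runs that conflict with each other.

no conflicts

Sorted by start: T, V, U, W, X.
V starts exactly when T ends (back-to-back, no overlap) — done with T.
U starts after V ends — done with V.
W starts after U ends — done with U.
X starts after W ends.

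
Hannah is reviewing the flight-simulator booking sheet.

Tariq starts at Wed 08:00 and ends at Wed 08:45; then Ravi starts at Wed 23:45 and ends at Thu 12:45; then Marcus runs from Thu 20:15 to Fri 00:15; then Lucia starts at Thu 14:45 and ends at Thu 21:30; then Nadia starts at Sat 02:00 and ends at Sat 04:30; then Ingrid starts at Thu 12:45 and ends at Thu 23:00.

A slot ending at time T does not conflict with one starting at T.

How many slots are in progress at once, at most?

3

Walk through starts and ends in time order (an end at T is processed before a start at T):
Wed 08:00 start Tariq → 1
Wed 08:45 end Tariq → 0
Wed 23:45 start Ravi → 1
Thu 12:45 end Ravi → 0
Thu 12:45 start Ingrid → 1
Thu 14:45 start Lucia → 2
Thu 20:15 start Marcus → 3
Thu 21:30 end Lucia → 2
Thu 23:00 end Ingrid → 1
Fri 00:15 end Marcus → 0
Sat 02:00 start Nadia → 1
Sat 04:30 end Nadia → 0
Peak is 3, at Thu 20:15 (Ingrid, Lucia, Marcus).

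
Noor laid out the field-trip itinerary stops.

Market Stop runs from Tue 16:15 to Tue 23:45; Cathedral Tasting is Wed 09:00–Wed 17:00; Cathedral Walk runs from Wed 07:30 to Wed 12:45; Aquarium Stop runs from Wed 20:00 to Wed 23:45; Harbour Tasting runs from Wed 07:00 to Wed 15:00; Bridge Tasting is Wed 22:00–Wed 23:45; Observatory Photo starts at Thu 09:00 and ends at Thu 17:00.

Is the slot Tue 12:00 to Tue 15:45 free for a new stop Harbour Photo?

Yes — the slot is free

Market Stop: starts Tue 16:15 at or after Harbour Photo ends Tue 15:45 → clear.
Harbour Tasting: starts Wed 07:00 at or after Harbour Photo ends Tue 15:45 → clear.
Cathedral Walk: starts Wed 07:30 at or after Harbour Photo ends Tue 15:45 → clear.
Cathedral Tasting: starts Wed 09:00 at or after Harbour Photo ends Tue 15:45 → clear.
Aquarium Stop: starts Wed 20:00 at or after Harbour Photo ends Tue 15:45 → clear.
Bridge Tasting: starts Wed 22:00 at or after Harbour Photo ends Tue 15:45 → clear.
Observatory Photo: starts Thu 09:00 at or after Harbour Photo ends Tue 15:45 → clear.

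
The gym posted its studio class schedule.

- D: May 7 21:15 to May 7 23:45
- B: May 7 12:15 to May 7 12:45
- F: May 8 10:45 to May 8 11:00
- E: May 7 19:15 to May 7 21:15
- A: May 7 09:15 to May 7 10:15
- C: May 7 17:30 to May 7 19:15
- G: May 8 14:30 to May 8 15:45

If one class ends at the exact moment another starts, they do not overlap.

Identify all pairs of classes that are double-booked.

Sorted by start: A, B, C, E, D, F, G.
B starts after A ends, so nothing later overlaps A either.
C starts after B ends, so nothing later overlaps B either.
E starts exactly when C ends (back-to-back, no overlap), so nothing later overlaps C either.
D starts exactly when E ends (back-to-back, no overlap), so nothing later overlaps E either.
F starts after D ends, so nothing later overlaps D either.
G starts after F ends.

none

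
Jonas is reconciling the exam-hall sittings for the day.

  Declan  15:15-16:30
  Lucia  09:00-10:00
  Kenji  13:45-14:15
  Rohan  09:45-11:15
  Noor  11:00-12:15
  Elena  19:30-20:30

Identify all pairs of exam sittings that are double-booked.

Lucia & Rohan, Noor & Rohan

Sorted by start: Lucia, Rohan, Noor, Kenji, Declan, Elena.
Rohan starts before Lucia ends → Lucia and Rohan overlap.
Noor starts after Lucia ends, so Lucia has no further overlaps.
Noor starts before Rohan ends → Rohan and Noor overlap.
Kenji starts after Rohan ends, so Rohan has no further overlaps.
Kenji starts after Noor ends, so Noor has no further overlaps.
Declan starts after Kenji ends, so Kenji has no further overlaps.
Elena starts after Declan ends.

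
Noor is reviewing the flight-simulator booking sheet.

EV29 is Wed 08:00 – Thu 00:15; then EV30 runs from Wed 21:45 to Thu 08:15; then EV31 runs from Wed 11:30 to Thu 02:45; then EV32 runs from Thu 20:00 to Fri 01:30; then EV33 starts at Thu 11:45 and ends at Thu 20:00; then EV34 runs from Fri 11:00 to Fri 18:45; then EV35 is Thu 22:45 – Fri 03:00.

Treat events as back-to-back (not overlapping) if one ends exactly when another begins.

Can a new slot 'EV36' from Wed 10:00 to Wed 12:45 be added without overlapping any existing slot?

No — it overlaps EV29, EV31

EV29: starts Wed 08:00 before EV36 ends Wed 12:45, and ends Thu 00:15 after EV36 starts Wed 10:00 → overlap.
EV31: starts Wed 11:30 before EV36 ends Wed 12:45, and ends Thu 02:45 after EV36 starts Wed 10:00 → overlap.
EV30: starts Wed 21:45 at or after EV36 ends Wed 12:45 → clear.
EV33: starts Thu 11:45 at or after EV36 ends Wed 12:45 → clear.
EV32: starts Thu 20:00 at or after EV36 ends Wed 12:45 → clear.
EV35: starts Thu 22:45 at or after EV36 ends Wed 12:45 → clear.
EV34: starts Fri 11:00 at or after EV36 ends Wed 12:45 → clear.
EV36 overlaps EV29, EV31.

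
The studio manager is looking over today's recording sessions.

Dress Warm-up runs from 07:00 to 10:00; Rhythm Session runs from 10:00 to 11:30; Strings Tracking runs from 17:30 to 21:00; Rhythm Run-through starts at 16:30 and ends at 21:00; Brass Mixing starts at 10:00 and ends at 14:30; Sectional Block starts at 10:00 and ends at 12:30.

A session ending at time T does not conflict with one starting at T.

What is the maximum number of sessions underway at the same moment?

3

Sort all start/end points and keep a running count:
07:00 start Dress Warm-up → 1
10:00 end Dress Warm-up → 0
10:00 start Brass Mixing → 1
10:00 start Rhythm Session → 2
10:00 start Sectional Block → 3
11:30 end Rhythm Session → 2
12:30 end Sectional Block → 1
14:30 end Brass Mixing → 0
16:30 start Rhythm Run-through → 1
17:30 start Strings Tracking → 2
21:00 end Rhythm Run-through → 1
21:00 end Strings Tracking → 0
Peak is 3, at 10:00 (Brass Mixing, Rhythm Session, Sectional Block).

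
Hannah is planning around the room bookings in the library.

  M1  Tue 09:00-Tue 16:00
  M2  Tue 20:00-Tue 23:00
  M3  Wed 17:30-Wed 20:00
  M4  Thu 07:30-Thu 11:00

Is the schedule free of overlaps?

Sorted by start: M1, M2, M3, M4.
M2 starts after M1 ends — done with M1.
M3 starts after M2 ends — done with M2.
M4 starts after M3 ends.
Every pair is clear; the schedule has no overlaps.

Yes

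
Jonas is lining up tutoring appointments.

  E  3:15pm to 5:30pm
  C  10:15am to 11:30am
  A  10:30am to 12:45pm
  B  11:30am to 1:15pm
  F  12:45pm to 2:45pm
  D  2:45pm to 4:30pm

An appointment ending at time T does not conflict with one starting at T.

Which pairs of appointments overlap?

A & B, A & C, B & F, D & E

Sorted by start: C, A, B, F, D, E.
A starts before C ends → C and A overlap.
B starts exactly when C ends (back-to-back, no overlap) — done with C.
B starts before A ends → A and B overlap.
F starts exactly when A ends (back-to-back, no overlap) — done with A.
F starts before B ends → B and F overlap.
D starts after B ends — done with B.
D starts exactly when F ends (back-to-back, no overlap) — done with F.
E starts before D ends → D and E overlap.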